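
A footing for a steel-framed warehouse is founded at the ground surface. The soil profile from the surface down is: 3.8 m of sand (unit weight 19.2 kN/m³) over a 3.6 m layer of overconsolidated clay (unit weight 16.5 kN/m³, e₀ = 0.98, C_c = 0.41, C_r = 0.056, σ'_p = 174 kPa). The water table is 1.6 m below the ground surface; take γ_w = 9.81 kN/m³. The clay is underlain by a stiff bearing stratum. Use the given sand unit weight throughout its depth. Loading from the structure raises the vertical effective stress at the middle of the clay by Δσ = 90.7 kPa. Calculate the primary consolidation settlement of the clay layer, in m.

S_c ≈ 0.0393 m

Mid-depth of clay below the ground surface: z = 3.8 + 3.6/2 = 5.6 m.
Total vertical stress at mid-clay: σ_v = 19.2×3.8 + 16.5×1.8 = 102.66 kPa.
Pore pressure: u = 9.81×(5.6 − 1.6) = 39.24 kPa.
Initial effective stress: σ'_0 = σ_v − u = 102.66 − 39.24 = 63.42 kPa.
Final effective stress: σ'_f = 63.42 + 90.7 = 154.12 kPa.
σ'_f = 154.12 ≤ σ'_p = 174 kPa, so the clay remains overconsolidated and only the recompression index applies:
S_c = C_r·H/(1+e₀)·log₁₀(σ'_f/σ'_0) = 0.056×3.6/1.98×log₁₀(154.12/63.42)
    = 0.10182 × 0.38563 = 0.03926 m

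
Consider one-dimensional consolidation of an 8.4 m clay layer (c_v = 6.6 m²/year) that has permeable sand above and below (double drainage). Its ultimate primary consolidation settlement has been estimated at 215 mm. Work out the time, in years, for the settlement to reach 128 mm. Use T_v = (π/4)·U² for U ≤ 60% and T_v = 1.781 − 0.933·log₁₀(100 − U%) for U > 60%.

Drainage path length: H_d = H/2 = 4.2 m (double drainage).
U = S(t)/S_ult = 128/215 = 0.5953.
U ≤ 60%: T_v = (π/4)·U² = (π/4)×0.59535² = 0.27838.
t = T_v·H_d²/c_v = 0.27838×4.2²/6.6 = 0.744 years.

t ≈ 0.744 years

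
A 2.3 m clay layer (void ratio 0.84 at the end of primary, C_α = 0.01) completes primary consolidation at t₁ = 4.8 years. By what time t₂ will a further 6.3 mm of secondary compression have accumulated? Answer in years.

S_s = C_α·H/(1+e_p)·log₁₀(t₂/t₁) ⇒ log₁₀(t₂/t₁) = S_s·(1+e_p)/(C_α·H).
log₁₀(t₂/t₁) = 0.0063 × (1+0.84) / (0.01×2.3) = 0.504
t₂ = t₁ × 10^0.504 = 4.8 × 3.192 = 15.32 years

t₂ ≈ 15.3 years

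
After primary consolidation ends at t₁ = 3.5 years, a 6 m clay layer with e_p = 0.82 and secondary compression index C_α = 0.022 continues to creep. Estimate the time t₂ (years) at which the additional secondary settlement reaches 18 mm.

t₂ ≈ 6.2 years

S_s = C_α·H/(1+e_p)·log₁₀(t₂/t₁) ⇒ log₁₀(t₂/t₁) = S_s·(1+e_p)/(C_α·H).
log₁₀(t₂/t₁) = 0.018 × (1+0.82) / (0.022×6) = 0.2482
t₂ = t₁ × 10^0.2482 = 3.5 × 1.771 = 6.198 years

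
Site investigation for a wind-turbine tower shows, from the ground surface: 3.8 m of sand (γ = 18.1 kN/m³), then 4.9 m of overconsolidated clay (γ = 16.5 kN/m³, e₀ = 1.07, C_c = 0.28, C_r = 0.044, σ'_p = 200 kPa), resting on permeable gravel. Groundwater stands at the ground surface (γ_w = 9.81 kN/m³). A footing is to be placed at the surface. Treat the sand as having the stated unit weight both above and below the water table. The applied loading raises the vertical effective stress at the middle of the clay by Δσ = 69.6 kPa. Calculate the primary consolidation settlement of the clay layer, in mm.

S_c ≈ 40.6 mm

Mid-depth of clay below the ground surface: z = 3.8 + 4.9/2 = 6.25 m.
Total vertical stress at mid-clay: σ_v = 18.1×3.8 + 16.5×2.45 = 109.21 kPa.
Pore pressure: u = 9.81×(6.25 − 0) = 61.312 kPa.
Initial effective stress: σ'_0 = σ_v − u = 109.21 − 61.312 = 47.898 kPa.
Final effective stress: σ'_f = 47.898 + 69.6 = 117.5 kPa.
σ'_f = 117.5 ≤ σ'_p = 200 kPa, so the clay remains overconsolidated and only the recompression index applies:
S_c = C_r·H/(1+e₀)·log₁₀(σ'_f/σ'_0) = 0.044×4.9/2.07×log₁₀(117.5/47.898)
    = 0.10415 × 0.38972 = 0.04059 m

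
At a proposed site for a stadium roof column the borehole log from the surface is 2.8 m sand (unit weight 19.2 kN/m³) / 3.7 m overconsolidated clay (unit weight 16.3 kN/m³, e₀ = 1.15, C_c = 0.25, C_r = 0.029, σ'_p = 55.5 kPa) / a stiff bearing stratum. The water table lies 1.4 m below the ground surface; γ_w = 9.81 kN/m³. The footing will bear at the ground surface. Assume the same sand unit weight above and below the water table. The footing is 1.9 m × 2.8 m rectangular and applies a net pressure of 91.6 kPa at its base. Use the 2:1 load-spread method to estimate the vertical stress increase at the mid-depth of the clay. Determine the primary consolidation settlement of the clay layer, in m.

Mid-depth of clay below the ground surface: z = 2.8 + 3.7/2 = 4.65 m.
Total vertical stress at mid-clay: σ_v = 19.2×2.8 + 16.3×1.85 = 83.915 kPa.
Pore pressure: u = 9.81×(4.65 − 1.4) = 31.883 kPa.
Initial effective stress: σ'_0 = σ_v − u = 83.915 − 31.883 = 52.032 kPa.
Stress increase at mid-clay by the 2:1 spreading method:
Δσ = qBL/((B+z)(L+z)) = 91.6×1.9×2.8/((1.9+4.65)(2.8+4.65)) = 9.9864 kPa
Final effective stress: σ'_f = 52.032 + 9.9864 = 62.018 kPa.
σ'_f = 62.018 > σ'_p = 55.5 kPa, so the stress path crosses the preconsolidation pressure — recompression up to σ'_p, then virgin compression beyond:
S_c = H/(1+e₀)·[C_r·log₁₀(σ'_p/σ'_0) + C_c·log₁₀(σ'_f/σ'_p)]
    = 3.7/2.15 × [0.029×log₁₀(55.5/52.032) + 0.25×log₁₀(62.018/55.5)]
    = 1.7209 × [0.00081265 + 0.012056] = 0.02215 m

S_c ≈ 0.0221 m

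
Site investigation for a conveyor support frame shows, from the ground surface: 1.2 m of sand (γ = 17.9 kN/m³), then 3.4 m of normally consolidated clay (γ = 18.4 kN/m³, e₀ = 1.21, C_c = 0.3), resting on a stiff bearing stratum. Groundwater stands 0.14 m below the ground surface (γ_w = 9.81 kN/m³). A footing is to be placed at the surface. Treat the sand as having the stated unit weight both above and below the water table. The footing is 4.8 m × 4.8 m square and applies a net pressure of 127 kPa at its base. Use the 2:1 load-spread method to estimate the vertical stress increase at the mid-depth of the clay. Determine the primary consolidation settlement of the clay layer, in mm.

Mid-depth of clay below the ground surface: z = 1.2 + 3.4/2 = 2.9 m.
Total vertical stress at mid-clay: σ_v = 17.9×1.2 + 18.4×1.7 = 52.76 kPa.
Pore pressure: u = 9.81×(2.9 − 0.14) = 27.076 kPa.
Initial effective stress: σ'_0 = σ_v − u = 52.76 − 27.076 = 25.684 kPa.
Stress increase at mid-clay by the 2:1 spreading method:
Δσ = qBL/((B+z)(L+z)) = 127×4.8×4.8/((4.8+2.9)(4.8+2.9)) = 49.352 kPa
Final effective stress: σ'_f = σ'_0 + Δσ = 25.684 + 49.352 = 75.036 kPa.
Normally consolidated clay, so the full stress increment lies on the virgin compression line:
S_c = C_c·H/(1+e₀)·log₁₀(σ'_f/σ'_0) = 0.3×3.4/(1+1.21)×log₁₀(75.036/25.684)
    = 0.46154 × 0.46561 = 0.2149 m

S_c ≈ 215 mm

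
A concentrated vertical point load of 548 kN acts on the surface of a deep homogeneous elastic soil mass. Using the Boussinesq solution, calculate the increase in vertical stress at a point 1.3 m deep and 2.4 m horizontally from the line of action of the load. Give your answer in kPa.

Boussinesq vertical stress below a point load on an elastic half-space:
Δσ_z = 3P/(2πz²) · [1 + (r/z)²]^(−5/2)
r/z = 2.4/1.3 = 1.8462; [1+(r/z)²]^(−5/2) = 0.024509.
Δσ_z = 3×548/(2π×1.3²) × 0.024509 = 154.82 × 0.024509 = 3.794 kPa

Δσ_z ≈ 3.79 kPa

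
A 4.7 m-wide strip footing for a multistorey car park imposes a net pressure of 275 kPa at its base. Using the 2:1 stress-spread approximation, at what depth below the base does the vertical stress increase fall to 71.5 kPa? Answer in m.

z ≈ 13.4 m

2:1 spreading — at depth z the loaded area has grown by z in each plan dimension:
qB/(B+z) = Δσ_z ⇒ z = qB/Δσ_z − B = 275×4.7/71.5 − 4.7 = 13.38 m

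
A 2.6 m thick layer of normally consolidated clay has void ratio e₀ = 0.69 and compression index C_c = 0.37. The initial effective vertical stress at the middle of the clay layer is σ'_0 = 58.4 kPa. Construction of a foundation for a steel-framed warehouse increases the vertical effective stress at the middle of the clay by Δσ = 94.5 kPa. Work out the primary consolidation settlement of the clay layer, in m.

S_c ≈ 0.238 m

Final effective stress: σ'_f = σ'_0 + Δσ = 58.4 + 94.5 = 152.9 kPa.
Normally consolidated clay, so the full stress increment lies on the virgin compression line:
S_c = C_c·H/(1+e₀)·log₁₀(σ'_f/σ'_0) = 0.37×2.6/(1+0.69)×log₁₀(152.9/58.4)
    = 0.56923 × 0.41799 = 0.2379 m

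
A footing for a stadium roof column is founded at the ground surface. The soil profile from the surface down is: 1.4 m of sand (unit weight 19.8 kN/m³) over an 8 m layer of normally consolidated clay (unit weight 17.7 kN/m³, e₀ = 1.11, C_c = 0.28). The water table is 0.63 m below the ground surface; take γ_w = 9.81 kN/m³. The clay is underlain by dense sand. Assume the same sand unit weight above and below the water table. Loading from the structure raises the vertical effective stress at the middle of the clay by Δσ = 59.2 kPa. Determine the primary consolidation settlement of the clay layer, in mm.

S_c ≈ 352 mm

Mid-depth of clay below the ground surface: z = 1.4 + 8/2 = 5.4 m.
Total vertical stress at mid-clay: σ_v = 19.8×1.4 + 17.7×4 = 98.52 kPa.
Pore pressure: u = 9.81×(5.4 − 0.63) = 46.794 kPa.
Initial effective stress: σ'_0 = σ_v − u = 98.52 − 46.794 = 51.726 kPa.
Final effective stress: σ'_f = σ'_0 + Δσ = 51.726 + 59.2 = 110.93 kPa.
Normally consolidated clay, so the full stress increment lies on the virgin compression line:
S_c = C_c·H/(1+e₀)·log₁₀(σ'_f/σ'_0) = 0.28×8/(1+1.11)×log₁₀(110.93/51.726)
    = 1.0616 × 0.33134 = 0.3518 m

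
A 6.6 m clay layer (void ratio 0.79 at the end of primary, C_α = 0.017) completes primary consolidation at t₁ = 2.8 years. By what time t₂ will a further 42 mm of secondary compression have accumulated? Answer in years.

t₂ ≈ 13.1 years

S_s = C_α·H/(1+e_p)·log₁₀(t₂/t₁) ⇒ log₁₀(t₂/t₁) = S_s·(1+e_p)/(C_α·H).
log₁₀(t₂/t₁) = 0.042 × (1+0.79) / (0.017×6.6) = 0.6701
t₂ = t₁ × 10^0.6701 = 2.8 × 4.678 = 13.1 years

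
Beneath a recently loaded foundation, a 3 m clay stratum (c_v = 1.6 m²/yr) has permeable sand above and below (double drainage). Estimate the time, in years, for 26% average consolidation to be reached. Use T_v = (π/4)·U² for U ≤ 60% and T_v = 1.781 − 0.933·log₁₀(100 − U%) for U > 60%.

t ≈ 0.0747 years

Drainage path length: H_d = H/2 = 1.5 m (double drainage).
U ≤ 60%: T_v = (π/4)·U² = (π/4)×0.26² = 0.053093.
t = T_v·H_d²/c_v = 0.053093×1.5²/1.6 = 0.07466 years.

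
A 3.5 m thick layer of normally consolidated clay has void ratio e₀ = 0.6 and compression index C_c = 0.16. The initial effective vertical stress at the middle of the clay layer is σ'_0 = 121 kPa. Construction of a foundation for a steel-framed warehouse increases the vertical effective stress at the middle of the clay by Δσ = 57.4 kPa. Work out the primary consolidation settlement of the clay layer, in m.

S_c ≈ 0.059 m

Final effective stress: σ'_f = σ'_0 + Δσ = 121 + 57.4 = 178.4 kPa.
Normally consolidated clay, so the full stress increment lies on the virgin compression line:
S_c = C_c·H/(1+e₀)·log₁₀(σ'_f/σ'_0) = 0.16×3.5/(1+0.6)×log₁₀(178.4/121)
    = 0.35 × 0.16861 = 0.05901 m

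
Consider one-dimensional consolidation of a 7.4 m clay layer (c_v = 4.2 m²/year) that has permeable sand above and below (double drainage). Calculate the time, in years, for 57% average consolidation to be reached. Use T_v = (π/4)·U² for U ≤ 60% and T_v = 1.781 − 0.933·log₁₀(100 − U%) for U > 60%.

Drainage path length: H_d = H/2 = 3.7 m (double drainage).
U ≤ 60%: T_v = (π/4)·U² = (π/4)×0.57² = 0.25518.
t = T_v·H_d²/c_v = 0.25518×3.7²/4.2 = 0.8318 years.

t ≈ 0.832 years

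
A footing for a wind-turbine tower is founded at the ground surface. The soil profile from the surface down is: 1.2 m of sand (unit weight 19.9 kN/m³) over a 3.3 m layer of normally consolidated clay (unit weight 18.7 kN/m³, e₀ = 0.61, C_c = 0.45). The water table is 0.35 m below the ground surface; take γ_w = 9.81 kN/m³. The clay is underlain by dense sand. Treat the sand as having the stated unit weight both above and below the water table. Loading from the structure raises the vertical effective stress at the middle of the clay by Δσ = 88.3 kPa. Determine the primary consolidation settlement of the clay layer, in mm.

S_c ≈ 548 mm

Mid-depth of clay below the ground surface: z = 1.2 + 3.3/2 = 2.85 m.
Total vertical stress at mid-clay: σ_v = 19.9×1.2 + 18.7×1.65 = 54.735 kPa.
Pore pressure: u = 9.81×(2.85 − 0.35) = 24.525 kPa.
Initial effective stress: σ'_0 = σ_v − u = 54.735 − 24.525 = 30.21 kPa.
Final effective stress: σ'_f = σ'_0 + Δσ = 30.21 + 88.3 = 118.51 kPa.
Normally consolidated clay, so the full stress increment lies on the virgin compression line:
S_c = C_c·H/(1+e₀)·log₁₀(σ'_f/σ'_0) = 0.45×3.3/(1+0.61)×log₁₀(118.51/30.21)
    = 0.92236 × 0.5936 = 0.5475 m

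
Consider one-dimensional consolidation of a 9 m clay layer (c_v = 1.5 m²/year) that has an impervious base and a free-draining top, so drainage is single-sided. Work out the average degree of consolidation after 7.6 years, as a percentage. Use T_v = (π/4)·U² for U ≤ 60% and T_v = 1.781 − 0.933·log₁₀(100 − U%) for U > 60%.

U ≈ 42.3 %

Drainage path length: H_d = H = 9 m (single drainage).
T_v = c_v·t/H_d² = 1.5×7.6/9² = 0.14074.
T_v = 0.14074 corresponds to the U ≤ 60% branch:
U = √(4T_v/π) = 0.4233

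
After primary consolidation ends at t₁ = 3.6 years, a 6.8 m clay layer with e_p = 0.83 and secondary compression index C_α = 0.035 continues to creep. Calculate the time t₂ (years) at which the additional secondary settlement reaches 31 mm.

t₂ ≈ 6.23 years

S_s = C_α·H/(1+e_p)·log₁₀(t₂/t₁) ⇒ log₁₀(t₂/t₁) = S_s·(1+e_p)/(C_α·H).
log₁₀(t₂/t₁) = 0.031 × (1+0.83) / (0.035×6.8) = 0.2384
t₂ = t₁ × 10^0.2384 = 3.6 × 1.731 = 6.233 years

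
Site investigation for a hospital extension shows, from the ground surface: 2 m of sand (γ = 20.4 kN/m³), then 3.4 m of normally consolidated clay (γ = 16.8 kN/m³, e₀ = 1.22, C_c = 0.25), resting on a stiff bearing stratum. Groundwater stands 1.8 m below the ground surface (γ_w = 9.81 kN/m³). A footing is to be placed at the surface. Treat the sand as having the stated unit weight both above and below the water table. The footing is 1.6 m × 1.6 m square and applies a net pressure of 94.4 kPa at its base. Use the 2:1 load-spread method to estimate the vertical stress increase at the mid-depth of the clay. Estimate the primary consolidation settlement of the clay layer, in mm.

S_c ≈ 26.1 mm

Mid-depth of clay below the ground surface: z = 2 + 3.4/2 = 3.7 m.
Total vertical stress at mid-clay: σ_v = 20.4×2 + 16.8×1.7 = 69.36 kPa.
Pore pressure: u = 9.81×(3.7 − 1.8) = 18.639 kPa.
Initial effective stress: σ'_0 = σ_v − u = 69.36 − 18.639 = 50.721 kPa.
Stress increase at mid-clay by the 2:1 spreading method:
Δσ = qBL/((B+z)(L+z)) = 94.4×1.6×1.6/((1.6+3.7)(1.6+3.7)) = 8.6032 kPa
Final effective stress: σ'_f = σ'_0 + Δσ = 50.721 + 8.6032 = 59.324 kPa.
Normally consolidated clay, so the full stress increment lies on the virgin compression line:
S_c = C_c·H/(1+e₀)·log₁₀(σ'_f/σ'_0) = 0.25×3.4/(1+1.22)×log₁₀(59.324/50.721)
    = 0.38288 × 0.068043 = 0.02605 m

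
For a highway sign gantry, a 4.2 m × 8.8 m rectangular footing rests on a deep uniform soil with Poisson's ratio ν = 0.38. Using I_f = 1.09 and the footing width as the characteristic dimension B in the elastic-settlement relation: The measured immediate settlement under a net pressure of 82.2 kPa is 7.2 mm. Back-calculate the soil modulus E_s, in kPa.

S_e = q·B·(1−ν²)/E_s · I_f  ⇒  E_s = q·B·(1−ν²)·I_f / S_e.
E_s = 82.2 × 4.2 × 0.8556 × 1.09 / 0.0072 = 44720 kPa

E_s ≈ 44700 kPa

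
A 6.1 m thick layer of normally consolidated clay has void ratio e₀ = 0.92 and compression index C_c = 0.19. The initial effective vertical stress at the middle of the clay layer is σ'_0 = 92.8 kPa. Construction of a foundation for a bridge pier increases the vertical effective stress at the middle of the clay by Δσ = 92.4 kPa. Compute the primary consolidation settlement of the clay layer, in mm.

Final effective stress: σ'_f = σ'_0 + Δσ = 92.8 + 92.4 = 185.2 kPa.
Normally consolidated clay, so the full stress increment lies on the virgin compression line:
S_c = C_c·H/(1+e₀)·log₁₀(σ'_f/σ'_0) = 0.19×6.1/(1+0.92)×log₁₀(185.2/92.8)
    = 0.60365 × 0.30009 = 0.1811 m

S_c ≈ 181 mm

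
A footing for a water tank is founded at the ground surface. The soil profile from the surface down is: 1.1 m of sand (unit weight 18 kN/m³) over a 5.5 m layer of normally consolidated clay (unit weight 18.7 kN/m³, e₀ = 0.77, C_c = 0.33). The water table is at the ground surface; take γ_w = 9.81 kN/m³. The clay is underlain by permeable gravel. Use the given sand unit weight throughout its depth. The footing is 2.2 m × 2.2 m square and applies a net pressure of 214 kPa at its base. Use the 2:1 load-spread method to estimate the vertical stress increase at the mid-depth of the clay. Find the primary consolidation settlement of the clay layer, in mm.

S_c ≈ 273 mm

Mid-depth of clay below the ground surface: z = 1.1 + 5.5/2 = 3.85 m.
Total vertical stress at mid-clay: σ_v = 18×1.1 + 18.7×2.75 = 71.225 kPa.
Pore pressure: u = 9.81×(3.85 − 0) = 37.769 kPa.
Initial effective stress: σ'_0 = σ_v − u = 71.225 − 37.769 = 33.456 kPa.
Stress increase at mid-clay by the 2:1 spreading method:
Δσ = qBL/((B+z)(L+z)) = 214×2.2×2.2/((2.2+3.85)(2.2+3.85)) = 28.298 kPa
Final effective stress: σ'_f = σ'_0 + Δσ = 33.456 + 28.298 = 61.754 kPa.
Normally consolidated clay, so the full stress increment lies on the virgin compression line:
S_c = C_c·H/(1+e₀)·log₁₀(σ'_f/σ'_0) = 0.33×5.5/(1+0.77)×log₁₀(61.754/33.456)
    = 1.0254 × 0.26619 = 0.273 m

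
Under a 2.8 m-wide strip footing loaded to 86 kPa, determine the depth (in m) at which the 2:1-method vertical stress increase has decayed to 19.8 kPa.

z ≈ 9.36 m

2:1 spreading — at depth z the loaded area has grown by z in each plan dimension:
qB/(B+z) = Δσ_z ⇒ z = qB/Δσ_z − B = 86×2.8/19.8 − 2.8 = 9.362 m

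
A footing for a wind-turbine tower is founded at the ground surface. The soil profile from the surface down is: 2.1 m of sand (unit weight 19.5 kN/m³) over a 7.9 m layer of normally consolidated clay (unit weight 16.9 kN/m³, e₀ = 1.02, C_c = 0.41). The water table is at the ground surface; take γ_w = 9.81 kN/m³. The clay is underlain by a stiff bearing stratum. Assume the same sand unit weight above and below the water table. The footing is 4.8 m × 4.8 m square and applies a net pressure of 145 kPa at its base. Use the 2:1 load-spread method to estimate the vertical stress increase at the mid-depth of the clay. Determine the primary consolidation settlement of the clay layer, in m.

S_c ≈ 0.322 m

Mid-depth of clay below the ground surface: z = 2.1 + 7.9/2 = 6.05 m.
Total vertical stress at mid-clay: σ_v = 19.5×2.1 + 16.9×3.95 = 107.7 kPa.
Pore pressure: u = 9.81×(6.05 − 0) = 59.351 kPa.
Initial effective stress: σ'_0 = σ_v − u = 107.7 − 59.351 = 48.349 kPa.
Stress increase at mid-clay by the 2:1 spreading method:
Δσ = qBL/((B+z)(L+z)) = 145×4.8×4.8/((4.8+6.05)(4.8+6.05)) = 28.379 kPa
Final effective stress: σ'_f = σ'_0 + Δσ = 48.349 + 28.379 = 76.728 kPa.
Normally consolidated clay, so the full stress increment lies on the virgin compression line:
S_c = C_c·H/(1+e₀)·log₁₀(σ'_f/σ'_0) = 0.41×7.9/(1+1.02)×log₁₀(76.728/48.349)
    = 1.6035 × 0.20057 = 0.3216 m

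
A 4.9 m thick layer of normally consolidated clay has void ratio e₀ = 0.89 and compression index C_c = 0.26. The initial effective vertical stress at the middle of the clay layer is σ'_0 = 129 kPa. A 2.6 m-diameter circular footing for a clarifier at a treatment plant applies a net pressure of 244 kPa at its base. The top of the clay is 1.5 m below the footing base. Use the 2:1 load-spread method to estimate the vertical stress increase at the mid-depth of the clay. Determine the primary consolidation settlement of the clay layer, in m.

S_c ≈ 0.0764 m

Mid-depth of clay below the footing base: z = 1.5 + 4.9/2 = 3.95 m.
Stress increase at mid-clay by the 2:1 spreading method:
Δσ ≈ qD²/(D+z)² = 244×2.6²/(2.6+3.95)² = 38.446 kPa
Final effective stress: σ'_f = σ'_0 + Δσ = 129 + 38.446 = 167.45 kPa.
Normally consolidated clay, so the full stress increment lies on the virgin compression line:
S_c = C_c·H/(1+e₀)·log₁₀(σ'_f/σ'_0) = 0.26×4.9/(1+0.89)×log₁₀(167.45/129)
    = 0.67407 × 0.1133 = 0.07637 m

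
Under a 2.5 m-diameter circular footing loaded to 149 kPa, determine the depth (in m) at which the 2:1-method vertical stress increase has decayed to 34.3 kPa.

2:1 spreading — at depth z the loaded area has grown by z in each plan dimension:
qD²/(D+z)² = Δσ_z ⇒ z = D(√(q/Δσ_z) − 1) = 2.5×(√(149/34.3) − 1) = 2.711 m

z ≈ 2.71 m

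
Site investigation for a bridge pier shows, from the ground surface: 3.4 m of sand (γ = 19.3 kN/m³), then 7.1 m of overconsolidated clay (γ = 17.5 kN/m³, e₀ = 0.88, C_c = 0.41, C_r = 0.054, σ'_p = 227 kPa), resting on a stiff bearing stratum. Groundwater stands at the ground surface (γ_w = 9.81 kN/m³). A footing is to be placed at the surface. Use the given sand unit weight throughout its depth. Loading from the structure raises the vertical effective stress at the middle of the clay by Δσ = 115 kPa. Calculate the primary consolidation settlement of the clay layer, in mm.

S_c ≈ 95.2 mm

Mid-depth of clay below the ground surface: z = 3.4 + 7.1/2 = 6.95 m.
Total vertical stress at mid-clay: σ_v = 19.3×3.4 + 17.5×3.55 = 127.75 kPa.
Pore pressure: u = 9.81×(6.95 − 0) = 68.18 kPa.
Initial effective stress: σ'_0 = σ_v − u = 127.75 − 68.18 = 59.57 kPa.
Final effective stress: σ'_f = 59.57 + 115 = 174.57 kPa.
σ'_f = 174.57 ≤ σ'_p = 227 kPa, so the clay remains overconsolidated and only the recompression index applies:
S_c = C_r·H/(1+e₀)·log₁₀(σ'_f/σ'_0) = 0.054×7.1/1.88×log₁₀(174.57/59.57)
    = 0.20394 × 0.46694 = 0.09523 m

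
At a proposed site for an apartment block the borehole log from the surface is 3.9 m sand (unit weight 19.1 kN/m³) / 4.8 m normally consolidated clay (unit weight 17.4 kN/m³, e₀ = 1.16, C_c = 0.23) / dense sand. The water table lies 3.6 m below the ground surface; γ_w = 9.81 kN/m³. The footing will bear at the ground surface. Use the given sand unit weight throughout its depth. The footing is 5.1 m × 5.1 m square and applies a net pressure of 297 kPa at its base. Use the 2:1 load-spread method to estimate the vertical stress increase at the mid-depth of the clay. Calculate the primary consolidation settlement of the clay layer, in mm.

S_c ≈ 113 mm

Mid-depth of clay below the ground surface: z = 3.9 + 4.8/2 = 6.3 m.
Total vertical stress at mid-clay: σ_v = 19.1×3.9 + 17.4×2.4 = 116.25 kPa.
Pore pressure: u = 9.81×(6.3 − 3.6) = 26.487 kPa.
Initial effective stress: σ'_0 = σ_v − u = 116.25 − 26.487 = 89.763 kPa.
Stress increase at mid-clay by the 2:1 spreading method:
Δσ = qBL/((B+z)(L+z)) = 297×5.1×5.1/((5.1+6.3)(5.1+6.3)) = 59.441 kPa
Final effective stress: σ'_f = σ'_0 + Δσ = 89.763 + 59.441 = 149.2 kPa.
Normally consolidated clay, so the full stress increment lies on the virgin compression line:
S_c = C_c·H/(1+e₀)·log₁₀(σ'_f/σ'_0) = 0.23×4.8/(1+1.16)×log₁₀(149.2/89.763)
    = 0.51111 × 0.22067 = 0.1128 m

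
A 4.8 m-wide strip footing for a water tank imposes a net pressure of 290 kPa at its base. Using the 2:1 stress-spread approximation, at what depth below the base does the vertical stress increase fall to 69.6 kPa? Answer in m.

2:1 spreading — at depth z the loaded area has grown by z in each plan dimension:
qB/(B+z) = Δσ_z ⇒ z = qB/Δσ_z − B = 290×4.8/69.6 − 4.8 = 15.2 m

z ≈ 15.2 m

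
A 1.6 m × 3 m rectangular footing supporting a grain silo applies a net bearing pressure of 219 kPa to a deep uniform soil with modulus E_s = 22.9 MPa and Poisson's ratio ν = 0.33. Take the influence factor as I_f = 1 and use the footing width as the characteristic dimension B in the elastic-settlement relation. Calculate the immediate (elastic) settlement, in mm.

Immediate (elastic) settlement: S_e = q·B·(1−ν²)/E_s · I_f.
E_s = 22.9 MPa = 22900 kPa.
S_e = 219 × 1.6 × (1 − 0.33²) / 22900 × 1
    = 219 × 1.6 × 0.8911 / 22900 × 1
    = 0.01363 m = 13.63 mm

S_e ≈ 13.6 mm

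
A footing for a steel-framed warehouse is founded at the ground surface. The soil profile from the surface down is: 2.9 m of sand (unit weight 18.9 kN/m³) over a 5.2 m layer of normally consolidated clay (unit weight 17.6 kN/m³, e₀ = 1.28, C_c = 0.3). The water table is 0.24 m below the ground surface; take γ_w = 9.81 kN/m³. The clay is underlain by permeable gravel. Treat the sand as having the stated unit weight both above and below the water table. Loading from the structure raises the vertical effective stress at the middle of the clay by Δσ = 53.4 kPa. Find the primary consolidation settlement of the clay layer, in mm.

S_c ≈ 219 mm

Mid-depth of clay below the ground surface: z = 2.9 + 5.2/2 = 5.5 m.
Total vertical stress at mid-clay: σ_v = 18.9×2.9 + 17.6×2.6 = 100.57 kPa.
Pore pressure: u = 9.81×(5.5 − 0.24) = 51.601 kPa.
Initial effective stress: σ'_0 = σ_v − u = 100.57 − 51.601 = 48.969 kPa.
Final effective stress: σ'_f = σ'_0 + Δσ = 48.969 + 53.4 = 102.37 kPa.
Normally consolidated clay, so the full stress increment lies on the virgin compression line:
S_c = C_c·H/(1+e₀)·log₁₀(σ'_f/σ'_0) = 0.3×5.2/(1+1.28)×log₁₀(102.37/48.969)
    = 0.68421 × 0.32025 = 0.2191 m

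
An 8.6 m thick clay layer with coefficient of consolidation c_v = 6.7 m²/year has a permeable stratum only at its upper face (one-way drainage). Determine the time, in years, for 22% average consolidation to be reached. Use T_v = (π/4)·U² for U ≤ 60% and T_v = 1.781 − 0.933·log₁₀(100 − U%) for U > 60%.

t ≈ 0.42 years

Drainage path length: H_d = H = 8.6 m (single drainage).
U ≤ 60%: T_v = (π/4)·U² = (π/4)×0.22² = 0.038013.
t = T_v·H_d²/c_v = 0.038013×8.6²/6.7 = 0.4196 years.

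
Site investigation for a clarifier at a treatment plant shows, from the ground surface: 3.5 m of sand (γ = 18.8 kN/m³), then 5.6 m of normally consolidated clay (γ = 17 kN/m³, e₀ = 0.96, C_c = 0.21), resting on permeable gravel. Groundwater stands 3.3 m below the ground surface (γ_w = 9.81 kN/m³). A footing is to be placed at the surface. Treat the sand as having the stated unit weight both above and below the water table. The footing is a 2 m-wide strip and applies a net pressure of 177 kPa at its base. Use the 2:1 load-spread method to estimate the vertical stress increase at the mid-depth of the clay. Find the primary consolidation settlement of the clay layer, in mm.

S_c ≈ 107 mm

Mid-depth of clay below the ground surface: z = 3.5 + 5.6/2 = 6.3 m.
Total vertical stress at mid-clay: σ_v = 18.8×3.5 + 17×2.8 = 113.4 kPa.
Pore pressure: u = 9.81×(6.3 − 3.3) = 29.43 kPa.
Initial effective stress: σ'_0 = σ_v − u = 113.4 − 29.43 = 83.97 kPa.
Stress increase at mid-clay by the 2:1 spreading method:
Δσ = qB/(B+z) = 177×2/(2+6.3) = 42.651 kPa
Final effective stress: σ'_f = σ'_0 + Δσ = 83.97 + 42.651 = 126.62 kPa.
Normally consolidated clay, so the full stress increment lies on the virgin compression line:
S_c = C_c·H/(1+e₀)·log₁₀(σ'_f/σ'_0) = 0.21×5.6/(1+0.96)×log₁₀(126.62/83.97)
    = 0.6 × 0.17838 = 0.107 m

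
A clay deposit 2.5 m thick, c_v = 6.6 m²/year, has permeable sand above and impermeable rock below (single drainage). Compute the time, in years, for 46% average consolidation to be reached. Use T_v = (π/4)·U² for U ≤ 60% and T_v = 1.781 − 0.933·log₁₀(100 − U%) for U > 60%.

t ≈ 0.157 years

Drainage path length: H_d = H = 2.5 m (single drainage).
U ≤ 60%: T_v = (π/4)·U² = (π/4)×0.46² = 0.16619.
t = T_v·H_d²/c_v = 0.16619×2.5²/6.6 = 0.1574 years.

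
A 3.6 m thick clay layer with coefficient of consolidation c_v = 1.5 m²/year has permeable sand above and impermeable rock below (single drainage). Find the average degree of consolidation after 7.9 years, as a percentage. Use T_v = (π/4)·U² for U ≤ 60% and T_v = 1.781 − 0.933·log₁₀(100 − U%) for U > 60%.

U ≈ 91.5 %

Drainage path length: H_d = H = 3.6 m (single drainage).
T_v = c_v·t/H_d² = 1.5×7.9/3.6² = 0.91435.
T_v = 0.91435 corresponds to the U > 60% branch:
U = 1 − 10^((1.781 − T_v)/0.933)/100 = 0.9151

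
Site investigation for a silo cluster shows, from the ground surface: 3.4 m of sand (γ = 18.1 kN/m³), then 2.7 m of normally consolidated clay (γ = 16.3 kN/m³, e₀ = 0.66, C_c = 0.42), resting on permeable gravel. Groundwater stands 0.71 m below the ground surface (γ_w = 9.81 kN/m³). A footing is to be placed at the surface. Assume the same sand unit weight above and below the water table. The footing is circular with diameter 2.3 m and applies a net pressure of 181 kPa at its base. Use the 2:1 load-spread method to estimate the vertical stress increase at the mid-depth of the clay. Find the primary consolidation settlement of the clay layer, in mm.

Mid-depth of clay below the ground surface: z = 3.4 + 2.7/2 = 4.75 m.
Total vertical stress at mid-clay: σ_v = 18.1×3.4 + 16.3×1.35 = 83.545 kPa.
Pore pressure: u = 9.81×(4.75 − 0.71) = 39.632 kPa.
Initial effective stress: σ'_0 = σ_v − u = 83.545 − 39.632 = 43.913 kPa.
Stress increase at mid-clay by the 2:1 spreading method:
Δσ ≈ qD²/(D+z)² = 181×2.3²/(2.3+4.75)² = 19.264 kPa
Final effective stress: σ'_f = σ'_0 + Δσ = 43.913 + 19.264 = 63.177 kPa.
Normally consolidated clay, so the full stress increment lies on the virgin compression line:
S_c = C_c·H/(1+e₀)·log₁₀(σ'_f/σ'_0) = 0.42×2.7/(1+0.66)×log₁₀(63.177/43.913)
    = 0.68313 × 0.15797 = 0.1079 m

S_c ≈ 108 mm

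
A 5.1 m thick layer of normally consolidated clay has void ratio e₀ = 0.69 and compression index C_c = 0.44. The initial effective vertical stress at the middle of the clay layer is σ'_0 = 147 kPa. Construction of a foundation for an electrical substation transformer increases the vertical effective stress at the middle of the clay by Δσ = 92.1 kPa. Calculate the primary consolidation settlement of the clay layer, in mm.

Final effective stress: σ'_f = σ'_0 + Δσ = 147 + 92.1 = 239.1 kPa.
Normally consolidated clay, so the full stress increment lies on the virgin compression line:
S_c = C_c·H/(1+e₀)·log₁₀(σ'_f/σ'_0) = 0.44×5.1/(1+0.69)×log₁₀(239.1/147)
    = 1.3278 × 0.21126 = 0.2805 m

S_c ≈ 281 mm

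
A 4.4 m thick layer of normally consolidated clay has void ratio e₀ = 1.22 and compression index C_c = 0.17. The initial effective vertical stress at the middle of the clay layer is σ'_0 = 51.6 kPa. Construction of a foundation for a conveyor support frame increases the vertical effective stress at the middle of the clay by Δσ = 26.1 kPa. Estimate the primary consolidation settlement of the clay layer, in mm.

Final effective stress: σ'_f = σ'_0 + Δσ = 51.6 + 26.1 = 77.7 kPa.
Normally consolidated clay, so the full stress increment lies on the virgin compression line:
S_c = C_c·H/(1+e₀)·log₁₀(σ'_f/σ'_0) = 0.17×4.4/(1+1.22)×log₁₀(77.7/51.6)
    = 0.33694 × 0.17777 = 0.0599 m

S_c ≈ 59.9 mm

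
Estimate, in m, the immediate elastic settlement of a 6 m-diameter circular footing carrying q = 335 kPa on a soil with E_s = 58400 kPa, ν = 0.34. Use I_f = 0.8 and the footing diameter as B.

S_e ≈ 0.0244 m

Immediate (elastic) settlement: S_e = q·B·(1−ν²)/E_s · I_f.
S_e = 335 × 6 × (1 − 0.34²) / 58400 × 0.8
    = 335 × 6 × 0.8844 / 58400 × 0.8
    = 0.02435 m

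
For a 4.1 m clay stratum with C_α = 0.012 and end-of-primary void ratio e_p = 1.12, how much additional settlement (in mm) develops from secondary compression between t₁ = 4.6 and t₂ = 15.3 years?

Secondary compression: S_s = C_α·H/(1+e_p)·log₁₀(t₂/t₁)
S_s = 0.012×4.1/(1+1.12)×log₁₀(15.3/4.6)
    = 0.02321 × 0.5219 = 0.01211 m

S_s ≈ 12.1 mm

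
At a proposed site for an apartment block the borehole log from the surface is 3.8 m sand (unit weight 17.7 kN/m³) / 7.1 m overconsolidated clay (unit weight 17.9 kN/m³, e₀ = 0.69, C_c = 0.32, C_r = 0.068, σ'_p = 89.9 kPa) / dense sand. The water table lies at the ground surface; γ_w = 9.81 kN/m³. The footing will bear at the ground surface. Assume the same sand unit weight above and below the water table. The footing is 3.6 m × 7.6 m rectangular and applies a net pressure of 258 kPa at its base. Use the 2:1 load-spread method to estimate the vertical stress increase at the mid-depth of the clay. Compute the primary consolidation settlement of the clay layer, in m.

S_c ≈ 0.126 m

Mid-depth of clay below the ground surface: z = 3.8 + 7.1/2 = 7.35 m.
Total vertical stress at mid-clay: σ_v = 17.7×3.8 + 17.9×3.55 = 130.8 kPa.
Pore pressure: u = 9.81×(7.35 − 0) = 72.103 kPa.
Initial effective stress: σ'_0 = σ_v − u = 130.8 − 72.103 = 58.697 kPa.
Stress increase at mid-clay by the 2:1 spreading method:
Δσ = qBL/((B+z)(L+z)) = 258×3.6×7.6/((3.6+7.35)(7.6+7.35)) = 43.12 kPa
Final effective stress: σ'_f = 58.697 + 43.12 = 101.82 kPa.
σ'_f = 101.82 > σ'_p = 89.9 kPa, so the stress path crosses the preconsolidation pressure — recompression up to σ'_p, then virgin compression beyond:
S_c = H/(1+e₀)·[C_r·log₁₀(σ'_p/σ'_0) + C_c·log₁₀(σ'_f/σ'_p)]
    = 7.1/1.69 × [0.068×log₁₀(89.9/58.697) + 0.32×log₁₀(101.82/89.9)]
    = 4.2012 × [0.01259 + 0.017303] = 0.1256 m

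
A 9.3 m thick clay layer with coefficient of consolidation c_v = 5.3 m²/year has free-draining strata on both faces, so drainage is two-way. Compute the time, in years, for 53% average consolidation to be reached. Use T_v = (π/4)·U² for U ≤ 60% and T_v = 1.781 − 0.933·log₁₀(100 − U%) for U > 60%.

Drainage path length: H_d = H/2 = 4.65 m (double drainage).
U ≤ 60%: T_v = (π/4)·U² = (π/4)×0.53² = 0.22062.
t = T_v·H_d²/c_v = 0.22062×4.65²/5.3 = 0.9001 years.

t ≈ 0.9 years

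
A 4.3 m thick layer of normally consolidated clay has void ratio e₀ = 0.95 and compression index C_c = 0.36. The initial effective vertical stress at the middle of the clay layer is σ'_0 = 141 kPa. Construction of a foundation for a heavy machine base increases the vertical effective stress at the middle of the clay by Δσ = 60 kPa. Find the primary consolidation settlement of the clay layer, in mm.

S_c ≈ 122 mm

Final effective stress: σ'_f = σ'_0 + Δσ = 141 + 60 = 201 kPa.
Normally consolidated clay, so the full stress increment lies on the virgin compression line:
S_c = C_c·H/(1+e₀)·log₁₀(σ'_f/σ'_0) = 0.36×4.3/(1+0.95)×log₁₀(201/141)
    = 0.79385 × 0.15398 = 0.1222 m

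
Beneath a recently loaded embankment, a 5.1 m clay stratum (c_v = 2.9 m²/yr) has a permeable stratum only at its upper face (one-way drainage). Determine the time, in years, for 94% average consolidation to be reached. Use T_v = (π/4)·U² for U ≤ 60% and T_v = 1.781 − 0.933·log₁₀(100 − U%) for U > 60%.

Drainage path length: H_d = H = 5.1 m (single drainage).
U > 60%: T_v = 1.781 − 0.933·log₁₀(100 − 94) = 1.055.
t = T_v·H_d²/c_v = 1.055×5.1²/2.9 = 9.462 years.

t ≈ 9.46 years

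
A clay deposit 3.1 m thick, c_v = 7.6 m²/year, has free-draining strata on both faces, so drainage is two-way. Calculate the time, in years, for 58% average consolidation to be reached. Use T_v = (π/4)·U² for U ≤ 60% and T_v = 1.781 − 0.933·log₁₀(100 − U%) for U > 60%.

Drainage path length: H_d = H/2 = 1.55 m (double drainage).
U ≤ 60%: T_v = (π/4)·U² = (π/4)×0.58² = 0.26421.
t = T_v·H_d²/c_v = 0.26421×1.55²/7.6 = 0.08352 years.

t ≈ 0.0835 years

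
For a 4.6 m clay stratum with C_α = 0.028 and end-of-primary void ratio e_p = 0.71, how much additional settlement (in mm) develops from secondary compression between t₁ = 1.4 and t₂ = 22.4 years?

S_s ≈ 90.7 mm

Secondary compression: S_s = C_α·H/(1+e_p)·log₁₀(t₂/t₁)
S_s = 0.028×4.6/(1+0.71)×log₁₀(22.4/1.4)
    = 0.07532 × 1.204 = 0.0907 m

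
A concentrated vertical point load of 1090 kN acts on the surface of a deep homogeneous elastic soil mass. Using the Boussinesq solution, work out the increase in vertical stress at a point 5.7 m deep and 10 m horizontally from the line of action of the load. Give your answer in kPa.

Boussinesq vertical stress below a point load on an elastic half-space:
Δσ_z = 3P/(2πz²) · [1 + (r/z)²]^(−5/2)
r/z = 10/5.7 = 1.7544; [1+(r/z)²]^(−5/2) = 0.029779.
Δσ_z = 3×1090/(2π×5.7²) × 0.029779 = 16.018 × 0.029779 = 0.477 kPa

Δσ_z ≈ 0.477 kPa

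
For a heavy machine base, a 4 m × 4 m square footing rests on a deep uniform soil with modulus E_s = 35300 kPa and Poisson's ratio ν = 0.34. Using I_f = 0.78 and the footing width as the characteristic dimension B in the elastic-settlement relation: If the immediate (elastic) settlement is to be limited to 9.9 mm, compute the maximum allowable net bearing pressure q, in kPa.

q ≈ 127 kPa

S_e = q·B·(1−ν²)/E_s · I_f  ⇒  q = S_e·E_s / (B·(1−ν²)·I_f).
q = 0.0099 × 35300 / (4 × 0.8844 × 0.78) = 126.7 kPa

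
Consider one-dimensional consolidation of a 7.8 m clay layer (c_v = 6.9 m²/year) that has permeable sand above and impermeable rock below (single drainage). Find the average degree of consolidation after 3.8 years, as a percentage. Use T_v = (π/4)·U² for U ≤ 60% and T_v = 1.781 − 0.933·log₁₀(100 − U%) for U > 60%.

U ≈ 72 %

Drainage path length: H_d = H = 7.8 m (single drainage).
T_v = c_v·t/H_d² = 6.9×3.8/7.8² = 0.43097.
T_v = 0.43097 corresponds to the U > 60% branch:
U = 1 − 10^((1.781 − T_v)/0.933)/100 = 0.7201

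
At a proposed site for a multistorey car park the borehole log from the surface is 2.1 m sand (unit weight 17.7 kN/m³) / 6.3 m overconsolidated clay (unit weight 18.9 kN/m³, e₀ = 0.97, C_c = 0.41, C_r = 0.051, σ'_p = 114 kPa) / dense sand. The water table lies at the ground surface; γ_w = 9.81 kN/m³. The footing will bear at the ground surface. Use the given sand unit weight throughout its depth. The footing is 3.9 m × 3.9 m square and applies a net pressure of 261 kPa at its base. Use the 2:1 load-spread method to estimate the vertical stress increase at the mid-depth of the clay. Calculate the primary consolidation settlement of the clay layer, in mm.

Mid-depth of clay below the ground surface: z = 2.1 + 6.3/2 = 5.25 m.
Total vertical stress at mid-clay: σ_v = 17.7×2.1 + 18.9×3.15 = 96.705 kPa.
Pore pressure: u = 9.81×(5.25 − 0) = 51.503 kPa.
Initial effective stress: σ'_0 = σ_v − u = 96.705 − 51.503 = 45.202 kPa.
Stress increase at mid-clay by the 2:1 spreading method:
Δσ = qBL/((B+z)(L+z)) = 261×3.9×3.9/((3.9+5.25)(3.9+5.25)) = 47.416 kPa
Final effective stress: σ'_f = 45.202 + 47.416 = 92.618 kPa.
σ'_f = 92.618 ≤ σ'_p = 114 kPa, so the clay remains overconsolidated and only the recompression index applies:
S_c = C_r·H/(1+e₀)·log₁₀(σ'_f/σ'_0) = 0.051×6.3/1.97×log₁₀(92.618/45.202)
    = 0.1631 × 0.31154 = 0.05081 m

S_c ≈ 50.8 mm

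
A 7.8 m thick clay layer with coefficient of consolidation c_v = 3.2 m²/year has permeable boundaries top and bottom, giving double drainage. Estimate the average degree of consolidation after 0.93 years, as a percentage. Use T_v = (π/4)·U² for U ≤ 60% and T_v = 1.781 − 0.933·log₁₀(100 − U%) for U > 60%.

Drainage path length: H_d = H/2 = 3.9 m (double drainage).
T_v = c_v·t/H_d² = 3.2×0.93/3.9² = 0.19566.
T_v = 0.19566 corresponds to the U ≤ 60% branch:
U = √(4T_v/π) = 0.4991

U ≈ 49.9 %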